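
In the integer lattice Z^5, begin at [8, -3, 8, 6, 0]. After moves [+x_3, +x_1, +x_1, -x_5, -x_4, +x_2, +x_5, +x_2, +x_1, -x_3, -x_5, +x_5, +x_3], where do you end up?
(11, -1, 9, 5, 0)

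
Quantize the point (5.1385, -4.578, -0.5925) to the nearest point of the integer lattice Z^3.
(5, -5, -1)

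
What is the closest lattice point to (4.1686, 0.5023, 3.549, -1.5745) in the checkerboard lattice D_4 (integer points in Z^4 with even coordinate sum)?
(4, 0, 4, -2)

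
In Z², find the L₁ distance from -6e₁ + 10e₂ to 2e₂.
14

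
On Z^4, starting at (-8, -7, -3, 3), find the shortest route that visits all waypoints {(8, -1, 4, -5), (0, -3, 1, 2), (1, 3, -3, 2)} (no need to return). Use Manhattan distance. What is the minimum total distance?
51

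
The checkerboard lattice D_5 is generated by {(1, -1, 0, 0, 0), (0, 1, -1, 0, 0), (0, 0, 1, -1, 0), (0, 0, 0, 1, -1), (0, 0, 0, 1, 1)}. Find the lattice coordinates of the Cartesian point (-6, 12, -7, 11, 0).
-6b₁ + 6b₂ - b₃ + 5b₄ + 5b₅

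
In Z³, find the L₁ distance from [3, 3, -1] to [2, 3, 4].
6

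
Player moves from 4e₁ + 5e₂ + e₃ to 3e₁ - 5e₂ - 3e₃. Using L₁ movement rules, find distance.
15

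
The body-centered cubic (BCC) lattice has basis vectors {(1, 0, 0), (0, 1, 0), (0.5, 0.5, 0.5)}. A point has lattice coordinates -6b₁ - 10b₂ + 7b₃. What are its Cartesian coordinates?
(-2.5, -6.5, 3.5)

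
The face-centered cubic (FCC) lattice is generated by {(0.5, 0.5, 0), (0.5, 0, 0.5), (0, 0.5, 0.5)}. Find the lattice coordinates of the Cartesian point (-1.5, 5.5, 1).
3b₁ - 6b₂ + 8b₃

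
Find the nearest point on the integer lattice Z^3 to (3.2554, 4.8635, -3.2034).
(3, 5, -3)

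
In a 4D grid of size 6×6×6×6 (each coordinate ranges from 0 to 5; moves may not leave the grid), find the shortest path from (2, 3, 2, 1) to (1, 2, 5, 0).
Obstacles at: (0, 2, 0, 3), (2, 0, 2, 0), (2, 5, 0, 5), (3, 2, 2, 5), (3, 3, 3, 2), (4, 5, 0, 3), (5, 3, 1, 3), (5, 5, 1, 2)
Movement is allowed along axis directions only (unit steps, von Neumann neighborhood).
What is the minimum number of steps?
6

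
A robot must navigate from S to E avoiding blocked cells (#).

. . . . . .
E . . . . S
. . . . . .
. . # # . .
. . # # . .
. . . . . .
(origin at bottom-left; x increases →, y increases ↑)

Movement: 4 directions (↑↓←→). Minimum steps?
5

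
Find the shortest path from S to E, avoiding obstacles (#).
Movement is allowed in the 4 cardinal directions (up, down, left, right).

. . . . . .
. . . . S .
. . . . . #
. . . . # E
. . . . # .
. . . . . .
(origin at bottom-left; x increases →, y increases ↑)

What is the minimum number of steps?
9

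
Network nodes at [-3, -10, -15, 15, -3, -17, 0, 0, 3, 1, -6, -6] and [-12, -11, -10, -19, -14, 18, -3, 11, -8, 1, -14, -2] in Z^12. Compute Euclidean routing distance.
54.2218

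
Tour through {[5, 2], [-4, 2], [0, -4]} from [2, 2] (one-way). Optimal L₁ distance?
22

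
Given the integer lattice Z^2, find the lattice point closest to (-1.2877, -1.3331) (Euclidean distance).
(-1, -1)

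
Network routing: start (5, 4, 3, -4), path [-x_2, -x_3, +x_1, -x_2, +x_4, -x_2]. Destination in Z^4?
(6, 1, 2, -3)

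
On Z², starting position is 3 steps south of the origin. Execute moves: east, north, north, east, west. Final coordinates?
(1, -1)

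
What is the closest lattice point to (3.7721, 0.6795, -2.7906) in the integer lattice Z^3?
(4, 1, -3)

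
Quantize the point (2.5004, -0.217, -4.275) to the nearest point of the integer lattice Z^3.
(3, 0, -4)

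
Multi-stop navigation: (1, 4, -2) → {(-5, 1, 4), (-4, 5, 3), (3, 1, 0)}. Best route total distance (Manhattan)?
25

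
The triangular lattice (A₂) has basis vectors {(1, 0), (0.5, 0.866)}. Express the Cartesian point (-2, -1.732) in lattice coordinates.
-b₁ - 2b₂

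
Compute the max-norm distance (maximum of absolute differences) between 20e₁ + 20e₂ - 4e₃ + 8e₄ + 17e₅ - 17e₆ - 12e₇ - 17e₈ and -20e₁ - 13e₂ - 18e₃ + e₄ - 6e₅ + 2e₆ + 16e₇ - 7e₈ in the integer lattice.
40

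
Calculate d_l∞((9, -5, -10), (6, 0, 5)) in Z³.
15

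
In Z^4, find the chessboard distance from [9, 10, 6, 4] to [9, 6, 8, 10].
6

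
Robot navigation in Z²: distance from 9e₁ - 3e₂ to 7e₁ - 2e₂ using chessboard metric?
2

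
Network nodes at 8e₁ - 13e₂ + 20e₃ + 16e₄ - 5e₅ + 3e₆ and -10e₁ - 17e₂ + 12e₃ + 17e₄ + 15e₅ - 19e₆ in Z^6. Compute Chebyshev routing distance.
22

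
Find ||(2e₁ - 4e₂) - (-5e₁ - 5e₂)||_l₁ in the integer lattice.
8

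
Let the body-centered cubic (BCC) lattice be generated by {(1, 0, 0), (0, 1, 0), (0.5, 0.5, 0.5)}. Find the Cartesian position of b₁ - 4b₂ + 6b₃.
(4, -1, 3)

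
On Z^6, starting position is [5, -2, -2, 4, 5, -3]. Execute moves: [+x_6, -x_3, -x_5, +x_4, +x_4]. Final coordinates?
(5, -2, -3, 6, 4, -2)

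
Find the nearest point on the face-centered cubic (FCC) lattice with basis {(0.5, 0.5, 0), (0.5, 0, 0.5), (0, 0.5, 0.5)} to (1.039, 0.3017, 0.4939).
(1, 0.5, 0.5)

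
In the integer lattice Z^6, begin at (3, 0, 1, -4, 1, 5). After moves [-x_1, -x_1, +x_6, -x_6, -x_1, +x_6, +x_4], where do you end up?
(0, 0, 1, -3, 1, 6)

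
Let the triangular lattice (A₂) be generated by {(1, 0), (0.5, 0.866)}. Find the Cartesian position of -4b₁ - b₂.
(-4.5, -0.866)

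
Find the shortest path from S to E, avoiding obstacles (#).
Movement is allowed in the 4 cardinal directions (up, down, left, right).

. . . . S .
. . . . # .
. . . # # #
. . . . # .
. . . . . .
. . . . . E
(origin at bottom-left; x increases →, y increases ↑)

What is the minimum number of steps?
10
(one shortest path: (4, 5) → (3, 5) → (2, 5) → (2, 4) → (2, 3) → (2, 2) → (3, 2) → (3, 1) → (4, 1) → (5, 1) → (5, 0))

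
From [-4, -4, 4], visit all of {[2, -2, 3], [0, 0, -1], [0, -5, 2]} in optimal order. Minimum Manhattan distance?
21
(one optimal route: (-4, -4, 4) → (0, -5, 2) → (2, -2, 3) → (0, 0, -1))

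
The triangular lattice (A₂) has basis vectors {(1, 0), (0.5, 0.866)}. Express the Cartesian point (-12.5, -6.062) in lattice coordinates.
-9b₁ - 7b₂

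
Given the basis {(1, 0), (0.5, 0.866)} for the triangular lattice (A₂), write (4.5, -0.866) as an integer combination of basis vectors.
5b₁ - b₂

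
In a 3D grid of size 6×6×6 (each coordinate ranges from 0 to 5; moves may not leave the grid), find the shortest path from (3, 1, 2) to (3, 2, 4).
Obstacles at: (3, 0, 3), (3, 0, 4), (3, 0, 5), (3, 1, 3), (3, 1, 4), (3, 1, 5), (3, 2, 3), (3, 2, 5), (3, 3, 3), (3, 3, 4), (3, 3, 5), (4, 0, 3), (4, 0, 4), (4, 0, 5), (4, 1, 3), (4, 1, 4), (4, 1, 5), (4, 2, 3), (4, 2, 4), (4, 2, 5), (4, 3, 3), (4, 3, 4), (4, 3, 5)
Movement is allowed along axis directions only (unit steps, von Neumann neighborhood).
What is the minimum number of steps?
5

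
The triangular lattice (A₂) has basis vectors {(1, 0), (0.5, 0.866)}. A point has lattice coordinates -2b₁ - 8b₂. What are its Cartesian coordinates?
(-6, -6.928)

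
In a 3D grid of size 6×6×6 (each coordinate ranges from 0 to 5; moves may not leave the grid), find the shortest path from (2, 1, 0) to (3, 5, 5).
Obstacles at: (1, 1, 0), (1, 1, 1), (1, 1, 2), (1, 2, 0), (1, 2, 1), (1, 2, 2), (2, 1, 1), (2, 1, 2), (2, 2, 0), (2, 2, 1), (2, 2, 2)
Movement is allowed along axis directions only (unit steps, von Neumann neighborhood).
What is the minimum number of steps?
10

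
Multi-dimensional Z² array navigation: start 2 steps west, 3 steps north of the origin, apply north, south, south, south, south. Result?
(-2, 0)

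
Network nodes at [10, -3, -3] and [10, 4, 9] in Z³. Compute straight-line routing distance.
13.8924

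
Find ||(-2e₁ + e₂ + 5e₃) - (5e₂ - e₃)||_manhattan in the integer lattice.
12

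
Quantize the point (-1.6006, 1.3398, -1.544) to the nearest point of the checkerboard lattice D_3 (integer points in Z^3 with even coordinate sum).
(-2, 1, -1)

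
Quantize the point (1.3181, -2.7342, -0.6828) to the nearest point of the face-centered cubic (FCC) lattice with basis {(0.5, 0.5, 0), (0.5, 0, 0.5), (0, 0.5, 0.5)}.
(1.5, -3, -0.5)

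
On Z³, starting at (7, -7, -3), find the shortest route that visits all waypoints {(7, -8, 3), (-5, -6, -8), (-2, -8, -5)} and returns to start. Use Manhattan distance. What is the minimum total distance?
50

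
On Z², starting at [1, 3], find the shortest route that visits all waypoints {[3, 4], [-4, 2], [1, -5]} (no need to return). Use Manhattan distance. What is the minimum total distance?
24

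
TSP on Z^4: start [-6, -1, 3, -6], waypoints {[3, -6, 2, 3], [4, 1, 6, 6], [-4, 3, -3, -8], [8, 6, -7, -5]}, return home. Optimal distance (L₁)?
108
(one optimal route: (-6, -1, 3, -6) → (3, -6, 2, 3) → (4, 1, 6, 6) → (8, 6, -7, -5) → (-4, 3, -3, -8) → (-6, -1, 3, -6))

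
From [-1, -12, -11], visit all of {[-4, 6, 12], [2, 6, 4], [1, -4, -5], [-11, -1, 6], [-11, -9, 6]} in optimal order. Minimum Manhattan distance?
78
(one optimal route: (-1, -12, -11) → (1, -4, -5) → (2, 6, 4) → (-4, 6, 12) → (-11, -1, 6) → (-11, -9, 6))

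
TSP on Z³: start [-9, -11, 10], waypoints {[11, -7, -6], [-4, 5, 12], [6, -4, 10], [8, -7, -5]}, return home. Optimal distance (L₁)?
108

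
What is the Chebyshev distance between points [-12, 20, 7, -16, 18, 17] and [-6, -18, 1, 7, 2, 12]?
38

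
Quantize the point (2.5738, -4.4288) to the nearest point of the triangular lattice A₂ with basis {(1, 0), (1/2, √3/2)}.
(2.5, -4.33)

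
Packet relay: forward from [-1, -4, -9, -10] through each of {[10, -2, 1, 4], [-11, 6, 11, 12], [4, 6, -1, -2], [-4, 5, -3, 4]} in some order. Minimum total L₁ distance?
106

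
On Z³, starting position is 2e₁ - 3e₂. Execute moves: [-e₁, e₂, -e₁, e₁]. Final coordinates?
(1, -2, 0)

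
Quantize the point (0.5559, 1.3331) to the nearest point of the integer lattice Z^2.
(1, 1)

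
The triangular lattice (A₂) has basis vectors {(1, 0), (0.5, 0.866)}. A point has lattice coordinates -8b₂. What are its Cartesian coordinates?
(-4, -6.928)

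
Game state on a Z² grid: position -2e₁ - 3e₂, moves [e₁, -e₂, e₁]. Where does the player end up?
(0, -4)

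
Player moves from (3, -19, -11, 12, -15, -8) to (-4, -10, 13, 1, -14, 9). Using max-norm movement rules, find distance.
24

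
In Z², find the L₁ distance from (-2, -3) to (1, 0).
6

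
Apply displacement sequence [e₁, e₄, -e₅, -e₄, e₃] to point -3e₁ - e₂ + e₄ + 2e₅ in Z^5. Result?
(-2, -1, 1, 1, 1)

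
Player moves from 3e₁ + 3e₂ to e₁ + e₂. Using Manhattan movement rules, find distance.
4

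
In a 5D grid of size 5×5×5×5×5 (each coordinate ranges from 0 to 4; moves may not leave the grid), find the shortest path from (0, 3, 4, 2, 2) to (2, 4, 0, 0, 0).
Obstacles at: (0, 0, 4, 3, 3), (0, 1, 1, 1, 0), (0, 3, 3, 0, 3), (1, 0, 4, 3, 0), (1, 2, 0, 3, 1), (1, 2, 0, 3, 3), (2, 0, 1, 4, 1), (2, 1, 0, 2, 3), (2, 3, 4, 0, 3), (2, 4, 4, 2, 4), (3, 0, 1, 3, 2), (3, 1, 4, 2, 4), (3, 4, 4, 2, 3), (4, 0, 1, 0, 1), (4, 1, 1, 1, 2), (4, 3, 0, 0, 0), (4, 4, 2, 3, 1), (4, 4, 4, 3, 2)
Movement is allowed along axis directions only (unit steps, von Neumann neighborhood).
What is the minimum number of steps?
11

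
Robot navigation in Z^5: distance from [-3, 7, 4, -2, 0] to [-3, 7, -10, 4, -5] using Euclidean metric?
16.0312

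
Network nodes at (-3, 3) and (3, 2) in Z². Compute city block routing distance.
7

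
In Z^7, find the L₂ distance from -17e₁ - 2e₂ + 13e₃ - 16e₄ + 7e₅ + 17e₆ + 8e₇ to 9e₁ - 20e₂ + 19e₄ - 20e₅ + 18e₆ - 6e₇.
57.6194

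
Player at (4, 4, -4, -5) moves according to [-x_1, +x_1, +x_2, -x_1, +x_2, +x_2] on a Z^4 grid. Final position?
(3, 7, -4, -5)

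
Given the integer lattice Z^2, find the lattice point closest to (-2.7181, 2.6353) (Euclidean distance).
(-3, 3)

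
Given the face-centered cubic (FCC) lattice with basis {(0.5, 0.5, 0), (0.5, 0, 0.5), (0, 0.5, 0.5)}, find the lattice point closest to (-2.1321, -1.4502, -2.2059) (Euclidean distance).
(-2, -1.5, -2.5)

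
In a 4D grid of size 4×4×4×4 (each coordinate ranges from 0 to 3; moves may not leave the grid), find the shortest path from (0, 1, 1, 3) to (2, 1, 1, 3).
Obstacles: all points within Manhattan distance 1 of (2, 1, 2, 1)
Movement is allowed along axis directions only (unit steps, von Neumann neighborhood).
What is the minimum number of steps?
2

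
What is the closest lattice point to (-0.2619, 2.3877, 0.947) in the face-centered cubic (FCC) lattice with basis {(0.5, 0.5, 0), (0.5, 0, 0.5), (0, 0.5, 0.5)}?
(-0.5, 2.5, 1)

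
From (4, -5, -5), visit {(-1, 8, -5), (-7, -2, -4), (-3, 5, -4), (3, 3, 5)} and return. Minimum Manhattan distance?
70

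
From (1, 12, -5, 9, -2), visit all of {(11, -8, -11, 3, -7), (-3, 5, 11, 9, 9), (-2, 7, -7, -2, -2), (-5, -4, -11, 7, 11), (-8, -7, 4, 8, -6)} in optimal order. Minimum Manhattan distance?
179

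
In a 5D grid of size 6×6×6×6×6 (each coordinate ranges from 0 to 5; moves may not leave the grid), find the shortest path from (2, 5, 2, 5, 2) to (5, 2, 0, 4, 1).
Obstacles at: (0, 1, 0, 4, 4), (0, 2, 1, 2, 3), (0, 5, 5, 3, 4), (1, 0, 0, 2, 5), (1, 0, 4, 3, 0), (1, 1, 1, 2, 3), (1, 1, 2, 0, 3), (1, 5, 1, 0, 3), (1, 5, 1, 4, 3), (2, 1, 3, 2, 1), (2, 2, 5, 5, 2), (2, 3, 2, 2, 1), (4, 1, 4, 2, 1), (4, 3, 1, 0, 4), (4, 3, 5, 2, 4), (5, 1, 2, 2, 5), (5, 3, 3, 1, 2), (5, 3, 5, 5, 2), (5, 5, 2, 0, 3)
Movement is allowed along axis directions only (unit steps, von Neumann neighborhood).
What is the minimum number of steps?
10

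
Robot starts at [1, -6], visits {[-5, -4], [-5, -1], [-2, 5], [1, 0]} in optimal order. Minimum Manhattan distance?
26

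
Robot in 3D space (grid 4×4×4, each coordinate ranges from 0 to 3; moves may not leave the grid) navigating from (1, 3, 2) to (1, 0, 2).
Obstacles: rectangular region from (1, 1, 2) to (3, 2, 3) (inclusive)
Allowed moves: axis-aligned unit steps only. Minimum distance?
5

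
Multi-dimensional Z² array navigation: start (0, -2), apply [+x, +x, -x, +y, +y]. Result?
(1, 0)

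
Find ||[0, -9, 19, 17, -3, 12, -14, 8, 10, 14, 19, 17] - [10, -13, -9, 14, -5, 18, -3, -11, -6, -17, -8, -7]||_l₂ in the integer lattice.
62.8729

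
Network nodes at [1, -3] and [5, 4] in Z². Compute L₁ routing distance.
11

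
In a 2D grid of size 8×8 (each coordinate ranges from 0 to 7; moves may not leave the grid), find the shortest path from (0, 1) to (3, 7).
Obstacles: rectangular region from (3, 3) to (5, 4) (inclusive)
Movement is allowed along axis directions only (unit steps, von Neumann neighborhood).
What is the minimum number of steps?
9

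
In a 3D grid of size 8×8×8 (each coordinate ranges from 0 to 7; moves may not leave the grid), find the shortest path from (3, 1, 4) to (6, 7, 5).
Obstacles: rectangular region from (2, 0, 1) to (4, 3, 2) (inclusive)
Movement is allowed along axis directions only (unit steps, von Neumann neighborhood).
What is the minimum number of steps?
10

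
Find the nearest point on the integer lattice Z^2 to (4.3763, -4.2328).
(4, -4)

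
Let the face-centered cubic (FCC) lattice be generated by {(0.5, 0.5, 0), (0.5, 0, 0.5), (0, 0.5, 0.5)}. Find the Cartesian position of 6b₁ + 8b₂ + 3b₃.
(7, 4.5, 5.5)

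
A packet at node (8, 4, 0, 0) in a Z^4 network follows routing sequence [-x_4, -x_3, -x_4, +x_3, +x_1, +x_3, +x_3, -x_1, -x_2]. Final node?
(8, 3, 2, -2)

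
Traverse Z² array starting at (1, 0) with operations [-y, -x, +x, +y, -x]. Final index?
(0, 0)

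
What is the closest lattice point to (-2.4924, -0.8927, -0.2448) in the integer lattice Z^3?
(-2, -1, 0)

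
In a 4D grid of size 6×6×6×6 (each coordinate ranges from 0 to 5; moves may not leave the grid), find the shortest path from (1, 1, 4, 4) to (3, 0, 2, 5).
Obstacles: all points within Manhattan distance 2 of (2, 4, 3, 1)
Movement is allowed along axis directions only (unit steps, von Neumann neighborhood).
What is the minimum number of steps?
6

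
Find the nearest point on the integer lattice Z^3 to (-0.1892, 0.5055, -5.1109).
(0, 1, -5)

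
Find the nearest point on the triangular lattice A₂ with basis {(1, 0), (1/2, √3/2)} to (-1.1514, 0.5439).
(-1.5, 0.866)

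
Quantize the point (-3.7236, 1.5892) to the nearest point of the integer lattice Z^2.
(-4, 2)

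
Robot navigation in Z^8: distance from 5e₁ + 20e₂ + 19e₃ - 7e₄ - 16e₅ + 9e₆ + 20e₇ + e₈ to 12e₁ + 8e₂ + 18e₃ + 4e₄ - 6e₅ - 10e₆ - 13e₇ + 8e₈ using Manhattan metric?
100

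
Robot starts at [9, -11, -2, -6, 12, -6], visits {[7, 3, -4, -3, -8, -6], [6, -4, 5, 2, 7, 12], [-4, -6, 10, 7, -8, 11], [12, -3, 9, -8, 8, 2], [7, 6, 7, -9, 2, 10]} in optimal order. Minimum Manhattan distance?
188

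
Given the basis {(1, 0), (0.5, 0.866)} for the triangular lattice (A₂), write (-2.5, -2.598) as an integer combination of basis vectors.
-b₁ - 3b₂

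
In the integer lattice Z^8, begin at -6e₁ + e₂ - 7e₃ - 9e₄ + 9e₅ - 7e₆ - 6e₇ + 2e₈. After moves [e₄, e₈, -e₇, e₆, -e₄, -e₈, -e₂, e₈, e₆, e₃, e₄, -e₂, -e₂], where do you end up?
(-6, -2, -6, -8, 9, -5, -7, 3)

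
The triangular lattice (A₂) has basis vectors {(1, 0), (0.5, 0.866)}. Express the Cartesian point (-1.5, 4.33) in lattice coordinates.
-4b₁ + 5b₂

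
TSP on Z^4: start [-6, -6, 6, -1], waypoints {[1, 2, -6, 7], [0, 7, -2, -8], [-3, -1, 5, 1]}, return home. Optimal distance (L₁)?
94
(one optimal route: (-6, -6, 6, -1) → (0, 7, -2, -8) → (1, 2, -6, 7) → (-3, -1, 5, 1) → (-6, -6, 6, -1))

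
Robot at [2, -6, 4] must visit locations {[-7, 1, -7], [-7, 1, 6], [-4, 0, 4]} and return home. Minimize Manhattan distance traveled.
58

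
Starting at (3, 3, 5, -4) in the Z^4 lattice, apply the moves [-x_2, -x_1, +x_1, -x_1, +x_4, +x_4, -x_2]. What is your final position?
(2, 1, 5, -2)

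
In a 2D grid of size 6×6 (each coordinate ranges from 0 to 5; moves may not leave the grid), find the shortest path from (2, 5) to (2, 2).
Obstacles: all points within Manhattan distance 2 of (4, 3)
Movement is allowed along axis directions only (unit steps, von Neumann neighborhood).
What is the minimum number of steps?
5
(one shortest path: (2, 5) → (1, 5) → (1, 4) → (1, 3) → (1, 2) → (2, 2))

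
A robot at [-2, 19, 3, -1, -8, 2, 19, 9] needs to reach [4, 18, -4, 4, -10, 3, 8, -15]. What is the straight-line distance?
28.5132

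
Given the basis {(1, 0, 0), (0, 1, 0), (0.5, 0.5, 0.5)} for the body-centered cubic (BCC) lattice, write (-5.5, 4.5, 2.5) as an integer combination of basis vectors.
-8b₁ + 2b₂ + 5b₃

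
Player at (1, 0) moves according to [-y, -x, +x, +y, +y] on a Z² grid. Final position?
(1, 1)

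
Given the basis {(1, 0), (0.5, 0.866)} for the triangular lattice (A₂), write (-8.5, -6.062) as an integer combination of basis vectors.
-5b₁ - 7b₂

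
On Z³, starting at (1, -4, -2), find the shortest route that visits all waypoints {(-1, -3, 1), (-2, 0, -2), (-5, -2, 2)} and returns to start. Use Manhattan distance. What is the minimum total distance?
28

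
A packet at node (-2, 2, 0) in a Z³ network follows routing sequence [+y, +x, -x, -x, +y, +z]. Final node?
(-3, 4, 1)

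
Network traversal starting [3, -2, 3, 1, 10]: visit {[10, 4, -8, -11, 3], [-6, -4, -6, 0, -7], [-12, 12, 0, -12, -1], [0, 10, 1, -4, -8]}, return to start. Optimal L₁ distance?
186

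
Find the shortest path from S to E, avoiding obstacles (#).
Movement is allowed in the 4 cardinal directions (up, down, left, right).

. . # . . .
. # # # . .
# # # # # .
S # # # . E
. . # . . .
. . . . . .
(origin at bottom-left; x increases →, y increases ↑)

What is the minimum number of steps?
9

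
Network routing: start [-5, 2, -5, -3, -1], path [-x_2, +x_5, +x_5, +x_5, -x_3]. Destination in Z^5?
(-5, 1, -6, -3, 2)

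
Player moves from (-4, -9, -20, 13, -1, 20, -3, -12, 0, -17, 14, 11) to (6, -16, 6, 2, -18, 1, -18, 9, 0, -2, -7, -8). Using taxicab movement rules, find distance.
181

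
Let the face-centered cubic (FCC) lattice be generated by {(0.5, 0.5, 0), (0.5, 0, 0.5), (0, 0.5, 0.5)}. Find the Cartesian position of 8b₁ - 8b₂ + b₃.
(0, 4.5, -3.5)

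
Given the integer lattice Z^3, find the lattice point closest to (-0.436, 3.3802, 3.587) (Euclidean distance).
(0, 3, 4)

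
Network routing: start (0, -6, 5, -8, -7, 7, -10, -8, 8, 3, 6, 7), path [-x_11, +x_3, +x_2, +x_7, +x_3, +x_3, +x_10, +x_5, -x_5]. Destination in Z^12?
(0, -5, 8, -8, -7, 7, -9, -8, 8, 4, 5, 7)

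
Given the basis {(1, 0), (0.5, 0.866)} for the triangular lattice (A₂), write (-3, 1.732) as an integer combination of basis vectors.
-4b₁ + 2b₂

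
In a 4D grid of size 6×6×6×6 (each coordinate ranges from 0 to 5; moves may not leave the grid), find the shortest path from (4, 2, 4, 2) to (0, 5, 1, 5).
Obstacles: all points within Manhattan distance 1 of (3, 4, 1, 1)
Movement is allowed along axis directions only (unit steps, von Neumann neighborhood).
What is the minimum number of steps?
13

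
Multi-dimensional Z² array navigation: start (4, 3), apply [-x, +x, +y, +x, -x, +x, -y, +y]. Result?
(5, 4)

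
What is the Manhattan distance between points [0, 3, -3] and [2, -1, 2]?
11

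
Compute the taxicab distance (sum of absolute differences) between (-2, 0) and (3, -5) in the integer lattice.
10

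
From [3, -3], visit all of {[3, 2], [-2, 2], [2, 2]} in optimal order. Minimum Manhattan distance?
10
(one optimal route: (3, -3) → (3, 2) → (2, 2) → (-2, 2))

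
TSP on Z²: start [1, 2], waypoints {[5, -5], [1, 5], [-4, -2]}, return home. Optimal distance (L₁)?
38
(one optimal route: (1, 2) → (5, -5) → (-4, -2) → (1, 5) → (1, 2))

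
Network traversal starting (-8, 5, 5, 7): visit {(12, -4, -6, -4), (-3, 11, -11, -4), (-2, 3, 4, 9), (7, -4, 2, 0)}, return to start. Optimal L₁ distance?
128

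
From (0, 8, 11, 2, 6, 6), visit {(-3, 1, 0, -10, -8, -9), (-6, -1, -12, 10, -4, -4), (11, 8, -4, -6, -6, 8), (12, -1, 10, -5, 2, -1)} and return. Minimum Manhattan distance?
242
(one optimal route: (0, 8, 11, 2, 6, 6) → (-6, -1, -12, 10, -4, -4) → (-3, 1, 0, -10, -8, -9) → (11, 8, -4, -6, -6, 8) → (12, -1, 10, -5, 2, -1) → (0, 8, 11, 2, 6, 6))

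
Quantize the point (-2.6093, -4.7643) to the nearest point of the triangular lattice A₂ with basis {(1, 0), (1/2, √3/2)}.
(-2.5, -4.33)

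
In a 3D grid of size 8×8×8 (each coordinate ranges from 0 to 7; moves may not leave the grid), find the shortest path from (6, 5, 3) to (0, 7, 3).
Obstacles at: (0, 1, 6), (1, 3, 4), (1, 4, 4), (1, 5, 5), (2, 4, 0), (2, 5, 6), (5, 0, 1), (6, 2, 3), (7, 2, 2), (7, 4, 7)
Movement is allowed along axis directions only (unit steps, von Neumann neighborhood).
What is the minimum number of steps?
8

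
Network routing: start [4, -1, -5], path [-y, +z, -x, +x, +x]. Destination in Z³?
(5, -2, -4)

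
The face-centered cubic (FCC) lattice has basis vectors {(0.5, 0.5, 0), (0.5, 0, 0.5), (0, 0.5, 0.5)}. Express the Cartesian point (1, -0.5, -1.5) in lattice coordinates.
2b₁ - 3b₃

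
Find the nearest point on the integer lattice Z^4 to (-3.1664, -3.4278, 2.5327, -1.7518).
(-3, -3, 3, -2)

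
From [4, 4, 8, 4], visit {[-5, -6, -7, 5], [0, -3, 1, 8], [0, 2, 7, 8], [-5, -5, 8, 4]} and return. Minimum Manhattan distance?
76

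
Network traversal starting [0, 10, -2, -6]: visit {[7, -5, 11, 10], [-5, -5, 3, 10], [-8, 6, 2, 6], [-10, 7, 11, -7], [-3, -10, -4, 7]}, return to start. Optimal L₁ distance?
162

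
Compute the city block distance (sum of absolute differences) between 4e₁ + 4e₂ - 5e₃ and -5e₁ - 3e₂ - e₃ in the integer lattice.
20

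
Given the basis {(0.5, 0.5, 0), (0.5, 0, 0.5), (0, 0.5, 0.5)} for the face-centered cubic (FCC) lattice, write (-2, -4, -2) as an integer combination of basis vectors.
-4b₁ - 4b₃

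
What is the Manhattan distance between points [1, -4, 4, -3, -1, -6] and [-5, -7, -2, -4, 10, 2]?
35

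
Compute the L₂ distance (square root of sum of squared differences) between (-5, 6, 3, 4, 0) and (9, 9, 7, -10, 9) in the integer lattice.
22.3159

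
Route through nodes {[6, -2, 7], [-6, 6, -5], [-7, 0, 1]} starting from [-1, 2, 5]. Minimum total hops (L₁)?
47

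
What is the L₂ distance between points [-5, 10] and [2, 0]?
12.2066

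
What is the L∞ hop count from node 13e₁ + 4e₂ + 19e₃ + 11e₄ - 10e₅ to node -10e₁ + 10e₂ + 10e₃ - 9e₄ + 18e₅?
28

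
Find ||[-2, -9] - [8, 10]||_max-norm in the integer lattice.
19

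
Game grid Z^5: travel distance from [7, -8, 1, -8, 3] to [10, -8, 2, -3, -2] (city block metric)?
14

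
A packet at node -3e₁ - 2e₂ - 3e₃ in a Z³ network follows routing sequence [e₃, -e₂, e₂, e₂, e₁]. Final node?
(-2, -1, -2)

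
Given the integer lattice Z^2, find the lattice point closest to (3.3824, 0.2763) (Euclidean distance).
(3, 0)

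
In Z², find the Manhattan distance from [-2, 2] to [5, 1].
8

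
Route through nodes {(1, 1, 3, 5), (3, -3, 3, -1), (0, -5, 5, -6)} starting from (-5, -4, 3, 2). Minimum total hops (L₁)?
38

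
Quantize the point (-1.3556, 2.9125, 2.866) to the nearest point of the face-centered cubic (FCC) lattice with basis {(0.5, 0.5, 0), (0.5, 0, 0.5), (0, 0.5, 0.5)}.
(-1, 3, 3)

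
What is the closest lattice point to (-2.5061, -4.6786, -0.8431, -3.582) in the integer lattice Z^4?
(-3, -5, -1, -4)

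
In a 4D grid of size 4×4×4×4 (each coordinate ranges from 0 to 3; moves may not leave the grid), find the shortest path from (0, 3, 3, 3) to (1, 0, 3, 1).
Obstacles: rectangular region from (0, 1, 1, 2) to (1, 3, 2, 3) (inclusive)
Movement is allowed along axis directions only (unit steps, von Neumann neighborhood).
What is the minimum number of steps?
6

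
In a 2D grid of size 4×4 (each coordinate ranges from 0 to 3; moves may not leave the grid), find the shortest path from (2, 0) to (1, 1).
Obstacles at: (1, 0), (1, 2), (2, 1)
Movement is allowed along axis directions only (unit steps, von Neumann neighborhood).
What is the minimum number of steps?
10
(one shortest path: (2, 0) → (3, 0) → (3, 1) → (3, 2) → (2, 2) → (2, 3) → (1, 3) → (0, 3) → (0, 2) → (0, 1) → (1, 1))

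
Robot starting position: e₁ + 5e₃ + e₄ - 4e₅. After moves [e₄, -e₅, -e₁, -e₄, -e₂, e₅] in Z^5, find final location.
(0, -1, 5, 1, -4)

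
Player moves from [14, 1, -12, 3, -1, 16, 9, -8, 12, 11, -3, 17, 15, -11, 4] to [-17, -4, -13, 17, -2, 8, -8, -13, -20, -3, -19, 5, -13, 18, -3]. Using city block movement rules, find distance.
220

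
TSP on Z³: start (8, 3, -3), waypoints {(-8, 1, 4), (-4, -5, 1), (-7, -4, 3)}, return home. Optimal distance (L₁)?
62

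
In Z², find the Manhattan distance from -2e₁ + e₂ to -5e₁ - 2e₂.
6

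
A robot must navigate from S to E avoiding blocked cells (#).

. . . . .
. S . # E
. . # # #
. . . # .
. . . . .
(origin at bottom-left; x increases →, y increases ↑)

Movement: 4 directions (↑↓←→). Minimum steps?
5
(one shortest path: (1, 3) → (2, 3) → (2, 4) → (3, 4) → (4, 4) → (4, 3))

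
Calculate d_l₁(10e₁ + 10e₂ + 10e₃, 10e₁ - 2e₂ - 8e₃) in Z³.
30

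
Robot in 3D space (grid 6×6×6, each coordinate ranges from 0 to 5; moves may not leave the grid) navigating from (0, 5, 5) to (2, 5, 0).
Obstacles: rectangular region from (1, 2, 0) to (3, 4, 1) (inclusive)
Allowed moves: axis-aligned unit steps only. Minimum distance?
7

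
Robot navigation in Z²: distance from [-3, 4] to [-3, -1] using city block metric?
5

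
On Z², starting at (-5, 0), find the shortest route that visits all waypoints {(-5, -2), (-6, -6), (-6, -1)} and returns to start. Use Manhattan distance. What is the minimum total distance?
14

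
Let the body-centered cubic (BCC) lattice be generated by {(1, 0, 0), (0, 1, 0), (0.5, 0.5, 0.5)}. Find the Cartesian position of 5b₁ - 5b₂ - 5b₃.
(2.5, -7.5, -2.5)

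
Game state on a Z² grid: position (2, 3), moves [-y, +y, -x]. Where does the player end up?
(1, 3)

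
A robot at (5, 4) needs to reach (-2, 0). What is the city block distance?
11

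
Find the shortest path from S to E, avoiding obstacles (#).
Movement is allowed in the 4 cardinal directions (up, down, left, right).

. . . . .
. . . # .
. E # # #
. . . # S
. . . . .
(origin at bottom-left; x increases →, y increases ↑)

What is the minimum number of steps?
6
(one shortest path: (4, 1) → (4, 0) → (3, 0) → (2, 0) → (1, 0) → (1, 1) → (1, 2))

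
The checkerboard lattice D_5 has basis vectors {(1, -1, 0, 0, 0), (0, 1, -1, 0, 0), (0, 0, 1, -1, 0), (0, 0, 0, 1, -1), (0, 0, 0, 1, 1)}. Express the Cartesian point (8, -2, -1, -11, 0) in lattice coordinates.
8b₁ + 6b₂ + 5b₃ - 3b₄ - 3b₅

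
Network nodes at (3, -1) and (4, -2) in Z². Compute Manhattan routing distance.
2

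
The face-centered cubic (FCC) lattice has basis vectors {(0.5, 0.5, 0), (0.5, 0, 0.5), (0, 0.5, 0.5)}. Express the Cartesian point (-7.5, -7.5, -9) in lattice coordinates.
-6b₁ - 9b₂ - 9b₃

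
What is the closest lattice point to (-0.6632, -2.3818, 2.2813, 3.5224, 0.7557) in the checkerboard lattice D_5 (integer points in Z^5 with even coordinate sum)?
(-1, -2, 2, 4, 1)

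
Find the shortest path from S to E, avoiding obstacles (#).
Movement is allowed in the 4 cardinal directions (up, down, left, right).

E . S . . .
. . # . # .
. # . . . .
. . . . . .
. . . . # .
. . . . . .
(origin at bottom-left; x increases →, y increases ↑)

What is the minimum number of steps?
2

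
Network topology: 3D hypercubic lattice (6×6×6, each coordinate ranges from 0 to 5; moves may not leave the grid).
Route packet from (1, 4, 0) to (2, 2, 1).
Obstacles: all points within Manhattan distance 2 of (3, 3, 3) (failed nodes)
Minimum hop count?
4
(one shortest path: (1, 4, 0) → (2, 4, 0) → (2, 3, 0) → (2, 2, 0) → (2, 2, 1))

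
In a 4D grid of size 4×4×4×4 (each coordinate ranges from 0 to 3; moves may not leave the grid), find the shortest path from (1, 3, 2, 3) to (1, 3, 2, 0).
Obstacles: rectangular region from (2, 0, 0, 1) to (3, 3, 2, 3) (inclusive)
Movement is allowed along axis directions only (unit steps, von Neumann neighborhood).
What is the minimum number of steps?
3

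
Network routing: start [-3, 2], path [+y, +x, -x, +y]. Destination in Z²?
(-3, 4)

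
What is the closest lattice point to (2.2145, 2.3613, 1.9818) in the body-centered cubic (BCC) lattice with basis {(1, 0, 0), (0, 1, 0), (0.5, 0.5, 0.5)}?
(2, 2, 2)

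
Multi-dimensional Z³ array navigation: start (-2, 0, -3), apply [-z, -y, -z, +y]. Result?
(-2, 0, -5)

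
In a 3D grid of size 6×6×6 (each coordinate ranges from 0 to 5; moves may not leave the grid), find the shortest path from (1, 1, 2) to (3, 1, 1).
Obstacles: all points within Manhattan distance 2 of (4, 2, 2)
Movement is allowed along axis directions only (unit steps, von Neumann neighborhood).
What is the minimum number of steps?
3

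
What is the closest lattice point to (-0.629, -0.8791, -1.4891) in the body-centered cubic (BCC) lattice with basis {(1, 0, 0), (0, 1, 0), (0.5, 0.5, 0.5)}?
(-0.5, -0.5, -1.5)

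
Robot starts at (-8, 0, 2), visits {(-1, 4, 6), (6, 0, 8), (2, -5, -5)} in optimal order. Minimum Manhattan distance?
50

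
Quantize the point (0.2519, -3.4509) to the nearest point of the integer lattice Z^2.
(0, -3)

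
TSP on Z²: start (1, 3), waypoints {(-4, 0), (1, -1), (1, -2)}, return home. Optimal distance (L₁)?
20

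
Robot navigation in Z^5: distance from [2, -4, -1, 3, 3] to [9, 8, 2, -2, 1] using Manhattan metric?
29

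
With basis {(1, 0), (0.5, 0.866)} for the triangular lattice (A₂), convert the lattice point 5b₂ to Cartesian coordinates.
(2.5, 4.33)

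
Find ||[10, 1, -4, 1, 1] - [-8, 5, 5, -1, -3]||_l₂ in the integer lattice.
21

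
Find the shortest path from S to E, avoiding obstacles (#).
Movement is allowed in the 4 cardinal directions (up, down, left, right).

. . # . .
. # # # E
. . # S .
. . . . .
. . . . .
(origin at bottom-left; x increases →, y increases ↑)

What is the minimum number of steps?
2
(one shortest path: (3, 2) → (4, 2) → (4, 3))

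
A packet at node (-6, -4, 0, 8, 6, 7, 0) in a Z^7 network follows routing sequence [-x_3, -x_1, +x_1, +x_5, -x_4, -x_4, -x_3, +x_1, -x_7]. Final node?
(-5, -4, -2, 6, 7, 7, -1)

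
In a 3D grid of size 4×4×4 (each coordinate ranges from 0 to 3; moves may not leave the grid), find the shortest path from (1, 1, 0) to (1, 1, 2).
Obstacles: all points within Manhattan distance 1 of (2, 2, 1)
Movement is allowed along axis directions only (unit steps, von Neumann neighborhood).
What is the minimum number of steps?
2
(one shortest path: (1, 1, 0) → (1, 1, 1) → (1, 1, 2))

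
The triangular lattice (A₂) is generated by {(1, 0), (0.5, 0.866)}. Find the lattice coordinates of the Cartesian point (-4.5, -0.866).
-4b₁ - b₂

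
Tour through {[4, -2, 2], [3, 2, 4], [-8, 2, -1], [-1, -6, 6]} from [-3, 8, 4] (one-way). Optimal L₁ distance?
52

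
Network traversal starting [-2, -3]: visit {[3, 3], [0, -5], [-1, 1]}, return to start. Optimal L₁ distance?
26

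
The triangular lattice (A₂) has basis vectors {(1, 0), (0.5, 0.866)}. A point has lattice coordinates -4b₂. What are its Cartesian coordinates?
(-2, -3.464)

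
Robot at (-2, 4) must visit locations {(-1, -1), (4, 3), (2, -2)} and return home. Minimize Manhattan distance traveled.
24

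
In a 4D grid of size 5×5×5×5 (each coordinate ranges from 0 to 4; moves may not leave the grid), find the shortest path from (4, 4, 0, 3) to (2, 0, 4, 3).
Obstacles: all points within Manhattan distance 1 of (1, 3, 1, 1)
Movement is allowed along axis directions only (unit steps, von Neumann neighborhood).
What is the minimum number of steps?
10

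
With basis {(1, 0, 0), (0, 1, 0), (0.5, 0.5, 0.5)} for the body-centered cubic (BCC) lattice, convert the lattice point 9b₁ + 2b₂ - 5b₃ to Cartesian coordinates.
(6.5, -0.5, -2.5)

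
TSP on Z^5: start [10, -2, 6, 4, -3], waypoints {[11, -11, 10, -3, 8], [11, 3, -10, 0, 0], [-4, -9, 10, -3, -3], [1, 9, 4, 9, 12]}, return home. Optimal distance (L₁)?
192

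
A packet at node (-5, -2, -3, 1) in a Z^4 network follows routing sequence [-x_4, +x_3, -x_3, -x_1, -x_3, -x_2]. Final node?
(-6, -3, -4, 0)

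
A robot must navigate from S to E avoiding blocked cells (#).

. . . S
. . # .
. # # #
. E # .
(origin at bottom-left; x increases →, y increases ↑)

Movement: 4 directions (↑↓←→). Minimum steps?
7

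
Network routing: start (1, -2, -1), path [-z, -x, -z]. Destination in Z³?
(0, -2, -3)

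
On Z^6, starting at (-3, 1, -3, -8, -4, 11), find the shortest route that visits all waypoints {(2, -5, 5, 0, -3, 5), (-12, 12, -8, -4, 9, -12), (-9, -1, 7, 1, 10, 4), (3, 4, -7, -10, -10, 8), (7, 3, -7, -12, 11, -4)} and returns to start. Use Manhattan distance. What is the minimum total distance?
230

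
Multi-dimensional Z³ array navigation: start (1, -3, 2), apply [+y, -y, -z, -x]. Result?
(0, -3, 1)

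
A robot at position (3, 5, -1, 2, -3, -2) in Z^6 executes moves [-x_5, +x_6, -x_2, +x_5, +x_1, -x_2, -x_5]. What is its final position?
(4, 3, -1, 2, -4, -1)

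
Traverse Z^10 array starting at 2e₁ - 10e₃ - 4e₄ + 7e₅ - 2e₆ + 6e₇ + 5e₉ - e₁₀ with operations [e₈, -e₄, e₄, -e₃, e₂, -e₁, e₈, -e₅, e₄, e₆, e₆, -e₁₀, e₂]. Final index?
(1, 2, -11, -3, 6, 0, 6, 2, 5, -2)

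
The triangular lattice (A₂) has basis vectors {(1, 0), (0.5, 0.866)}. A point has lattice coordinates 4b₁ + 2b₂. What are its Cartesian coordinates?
(5, 1.732)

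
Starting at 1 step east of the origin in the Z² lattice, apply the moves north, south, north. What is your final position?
(1, 1)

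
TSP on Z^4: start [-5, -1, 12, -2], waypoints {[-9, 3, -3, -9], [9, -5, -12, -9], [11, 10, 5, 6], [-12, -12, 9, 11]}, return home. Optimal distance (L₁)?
202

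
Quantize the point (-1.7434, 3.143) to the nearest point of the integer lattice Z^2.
(-2, 3)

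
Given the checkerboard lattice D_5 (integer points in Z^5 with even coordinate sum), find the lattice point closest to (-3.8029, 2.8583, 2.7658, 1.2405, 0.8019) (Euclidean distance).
(-4, 3, 3, 1, 1)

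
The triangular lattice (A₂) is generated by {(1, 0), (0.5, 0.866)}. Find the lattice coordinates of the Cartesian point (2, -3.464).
4b₁ - 4b₂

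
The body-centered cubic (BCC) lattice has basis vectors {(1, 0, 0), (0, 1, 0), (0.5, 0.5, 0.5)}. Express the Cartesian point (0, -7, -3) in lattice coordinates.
3b₁ - 4b₂ - 6b₃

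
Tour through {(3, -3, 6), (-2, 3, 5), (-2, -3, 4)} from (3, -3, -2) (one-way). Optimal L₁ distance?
22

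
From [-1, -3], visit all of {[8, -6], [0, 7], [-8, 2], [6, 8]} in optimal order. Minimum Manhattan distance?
48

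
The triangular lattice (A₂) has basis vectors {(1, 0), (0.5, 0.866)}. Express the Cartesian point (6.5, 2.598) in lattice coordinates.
5b₁ + 3b₂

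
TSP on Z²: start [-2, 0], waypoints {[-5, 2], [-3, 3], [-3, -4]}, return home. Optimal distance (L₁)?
20
(one optimal route: (-2, 0) → (-5, 2) → (-3, 3) → (-3, -4) → (-2, 0))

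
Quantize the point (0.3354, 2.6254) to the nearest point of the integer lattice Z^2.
(0, 3)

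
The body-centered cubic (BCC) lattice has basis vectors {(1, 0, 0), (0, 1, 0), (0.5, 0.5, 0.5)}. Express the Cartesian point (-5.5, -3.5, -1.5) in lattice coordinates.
-4b₁ - 2b₂ - 3b₃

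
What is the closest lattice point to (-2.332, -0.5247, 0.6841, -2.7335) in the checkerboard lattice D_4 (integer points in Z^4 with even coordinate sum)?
(-2, 0, 1, -3)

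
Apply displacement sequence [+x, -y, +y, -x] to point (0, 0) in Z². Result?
(0, 0)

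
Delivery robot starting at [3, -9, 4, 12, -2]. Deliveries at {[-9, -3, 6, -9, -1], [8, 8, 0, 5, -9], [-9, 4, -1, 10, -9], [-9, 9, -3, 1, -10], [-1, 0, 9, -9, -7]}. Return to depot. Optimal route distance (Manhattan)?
186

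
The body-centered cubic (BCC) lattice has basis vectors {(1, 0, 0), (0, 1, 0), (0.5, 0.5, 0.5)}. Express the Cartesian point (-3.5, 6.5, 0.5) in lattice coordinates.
-4b₁ + 6b₂ + b₃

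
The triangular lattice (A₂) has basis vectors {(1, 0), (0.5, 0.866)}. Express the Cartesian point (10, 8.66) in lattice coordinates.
5b₁ + 10b₂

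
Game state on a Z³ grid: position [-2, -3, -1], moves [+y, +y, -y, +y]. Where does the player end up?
(-2, -1, -1)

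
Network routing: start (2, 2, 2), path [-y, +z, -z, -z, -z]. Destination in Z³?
(2, 1, 0)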